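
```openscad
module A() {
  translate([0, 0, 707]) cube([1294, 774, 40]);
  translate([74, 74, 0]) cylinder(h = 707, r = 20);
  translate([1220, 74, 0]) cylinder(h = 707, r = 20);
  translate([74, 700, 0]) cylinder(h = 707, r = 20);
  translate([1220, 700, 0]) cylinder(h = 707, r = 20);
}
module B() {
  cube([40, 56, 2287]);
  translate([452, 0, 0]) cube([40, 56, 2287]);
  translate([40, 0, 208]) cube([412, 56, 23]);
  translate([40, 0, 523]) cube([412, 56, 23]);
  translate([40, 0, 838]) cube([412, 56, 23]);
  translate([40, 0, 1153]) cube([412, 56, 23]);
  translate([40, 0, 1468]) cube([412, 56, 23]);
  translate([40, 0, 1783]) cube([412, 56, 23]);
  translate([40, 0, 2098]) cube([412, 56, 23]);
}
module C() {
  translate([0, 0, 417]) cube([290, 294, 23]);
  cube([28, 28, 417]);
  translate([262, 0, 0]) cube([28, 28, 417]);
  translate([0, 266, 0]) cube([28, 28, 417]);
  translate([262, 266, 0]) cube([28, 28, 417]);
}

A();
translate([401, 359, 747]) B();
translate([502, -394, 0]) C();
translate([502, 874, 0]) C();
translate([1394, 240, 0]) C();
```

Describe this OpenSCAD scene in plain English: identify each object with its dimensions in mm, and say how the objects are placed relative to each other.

A is a table: top 1294 mm (x) × 774 mm (y), 40 mm thick, upper face at z = 747 mm, on four round legs of 40 mm diameter, each leg's bounding box inset 54 mm from the nearest pair of top edges, running from z = 0 to the bottom of the top.

B is a wooden ladder with two side rails of 40×56 mm section and 2287 mm height, set 492 mm apart overall. Between them run 7 rectangular rungs (56 mm deep, 23 mm thick), front faces flush with the rails' −y face. The bottom of the first rung is 208 mm above the floor and each subsequent rung is 315 mm higher than the one below.

C is a simple wooden stool: a rectangular seat 290 mm (x) by 294 mm (y), 23 mm thick, top face at z = 440 mm, on four square legs, each 28×28 mm in cross-section. The legs rest on z = 0, each flush with a corner of the seat.

The ladder is on top of the table, centred. Three stools sit around the table at the −y, +y, +x sides.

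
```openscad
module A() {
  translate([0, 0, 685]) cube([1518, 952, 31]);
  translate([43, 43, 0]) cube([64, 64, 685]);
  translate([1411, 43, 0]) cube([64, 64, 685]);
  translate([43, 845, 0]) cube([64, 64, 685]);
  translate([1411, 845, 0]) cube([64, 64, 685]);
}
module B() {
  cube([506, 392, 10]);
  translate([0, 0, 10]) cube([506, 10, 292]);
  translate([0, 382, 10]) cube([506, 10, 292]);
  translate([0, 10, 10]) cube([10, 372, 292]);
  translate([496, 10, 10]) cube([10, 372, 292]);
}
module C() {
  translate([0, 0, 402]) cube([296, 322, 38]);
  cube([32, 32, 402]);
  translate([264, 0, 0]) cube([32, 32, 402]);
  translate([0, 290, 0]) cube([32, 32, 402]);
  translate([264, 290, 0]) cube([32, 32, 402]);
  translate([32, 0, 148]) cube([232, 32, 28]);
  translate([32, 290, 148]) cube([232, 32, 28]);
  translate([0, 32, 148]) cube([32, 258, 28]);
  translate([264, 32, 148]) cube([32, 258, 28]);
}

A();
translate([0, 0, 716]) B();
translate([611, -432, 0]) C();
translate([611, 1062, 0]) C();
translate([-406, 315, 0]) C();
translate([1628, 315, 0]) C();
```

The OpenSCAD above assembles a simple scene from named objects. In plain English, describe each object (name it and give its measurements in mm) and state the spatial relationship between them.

A is a table with a 1518×952 mm rectangular top, 31 mm thick, top surface at z = 716 mm, supported by four 64×64 mm square legs, each inset 43 mm from the nearest pair of top edges, running from the floor.

B is an open-topped rectangular box: outside dimensions 506×392×302 mm, with a uniform wall and base thickness of 10 mm. The base is a full 506×392 slab on the floor; four walls sit on top of the base. The front and back walls (the −y and +y sides) span the full width; the two side walls fit between them.

C is a four-legged stool. The seat is a 296×322×38 mm slab whose top surface is at z = 440 mm; four square legs, each 32×32 mm in cross-section, run from the floor (z = 0) to the underside of the seat, each flush with a corner of the seat. Four stretchers, 32 mm wide and 28 mm tall, connect adjacent legs with their undersides at z = 148 mm, each running between the inner faces of the legs it joins and aligned with the legs' outer faces on the other axis.

The open box is on top of the table. Four stools sit around the table at the −y, +y, −x, +x sides.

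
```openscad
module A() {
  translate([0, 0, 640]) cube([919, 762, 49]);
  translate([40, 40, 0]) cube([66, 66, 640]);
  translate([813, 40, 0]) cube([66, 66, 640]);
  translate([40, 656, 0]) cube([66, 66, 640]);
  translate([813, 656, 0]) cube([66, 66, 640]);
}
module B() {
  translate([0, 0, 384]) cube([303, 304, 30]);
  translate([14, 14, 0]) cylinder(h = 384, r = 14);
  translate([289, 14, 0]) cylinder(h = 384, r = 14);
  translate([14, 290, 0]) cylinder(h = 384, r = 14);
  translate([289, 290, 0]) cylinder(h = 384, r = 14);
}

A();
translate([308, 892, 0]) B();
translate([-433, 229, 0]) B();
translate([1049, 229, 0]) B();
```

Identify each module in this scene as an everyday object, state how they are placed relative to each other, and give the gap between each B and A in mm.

Each stool's nearest face is 130 mm from the table's bounding box.

A is a table. B is a stool. Three stools sit around the table at the +y, −x, +x sides. The gap between each stool and the table is 130 mm.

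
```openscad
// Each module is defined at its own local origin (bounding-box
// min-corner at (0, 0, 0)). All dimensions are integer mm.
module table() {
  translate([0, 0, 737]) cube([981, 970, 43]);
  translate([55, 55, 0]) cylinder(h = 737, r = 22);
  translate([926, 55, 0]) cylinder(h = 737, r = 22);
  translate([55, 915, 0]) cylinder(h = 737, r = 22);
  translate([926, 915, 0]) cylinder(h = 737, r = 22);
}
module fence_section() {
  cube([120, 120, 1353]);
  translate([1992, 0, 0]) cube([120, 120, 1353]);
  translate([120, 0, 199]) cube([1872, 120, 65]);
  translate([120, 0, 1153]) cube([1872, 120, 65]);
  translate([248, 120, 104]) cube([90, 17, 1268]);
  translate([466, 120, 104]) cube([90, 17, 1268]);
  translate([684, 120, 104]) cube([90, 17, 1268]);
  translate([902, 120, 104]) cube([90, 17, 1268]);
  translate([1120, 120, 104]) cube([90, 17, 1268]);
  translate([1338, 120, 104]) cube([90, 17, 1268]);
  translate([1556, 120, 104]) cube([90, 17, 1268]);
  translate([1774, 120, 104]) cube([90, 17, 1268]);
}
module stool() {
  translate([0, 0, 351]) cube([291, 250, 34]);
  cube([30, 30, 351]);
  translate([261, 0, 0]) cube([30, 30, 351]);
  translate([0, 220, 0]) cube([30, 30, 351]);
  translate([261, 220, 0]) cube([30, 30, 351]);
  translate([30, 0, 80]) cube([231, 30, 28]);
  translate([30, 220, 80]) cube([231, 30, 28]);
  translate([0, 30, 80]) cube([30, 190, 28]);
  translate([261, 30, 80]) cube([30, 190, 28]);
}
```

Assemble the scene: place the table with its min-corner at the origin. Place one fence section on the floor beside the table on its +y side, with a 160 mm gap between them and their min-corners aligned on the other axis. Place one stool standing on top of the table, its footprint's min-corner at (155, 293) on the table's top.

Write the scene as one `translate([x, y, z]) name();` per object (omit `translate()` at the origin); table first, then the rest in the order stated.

table();
translate([0, 1130, 0]) fence_section();
translate([155, 293, 780]) stool();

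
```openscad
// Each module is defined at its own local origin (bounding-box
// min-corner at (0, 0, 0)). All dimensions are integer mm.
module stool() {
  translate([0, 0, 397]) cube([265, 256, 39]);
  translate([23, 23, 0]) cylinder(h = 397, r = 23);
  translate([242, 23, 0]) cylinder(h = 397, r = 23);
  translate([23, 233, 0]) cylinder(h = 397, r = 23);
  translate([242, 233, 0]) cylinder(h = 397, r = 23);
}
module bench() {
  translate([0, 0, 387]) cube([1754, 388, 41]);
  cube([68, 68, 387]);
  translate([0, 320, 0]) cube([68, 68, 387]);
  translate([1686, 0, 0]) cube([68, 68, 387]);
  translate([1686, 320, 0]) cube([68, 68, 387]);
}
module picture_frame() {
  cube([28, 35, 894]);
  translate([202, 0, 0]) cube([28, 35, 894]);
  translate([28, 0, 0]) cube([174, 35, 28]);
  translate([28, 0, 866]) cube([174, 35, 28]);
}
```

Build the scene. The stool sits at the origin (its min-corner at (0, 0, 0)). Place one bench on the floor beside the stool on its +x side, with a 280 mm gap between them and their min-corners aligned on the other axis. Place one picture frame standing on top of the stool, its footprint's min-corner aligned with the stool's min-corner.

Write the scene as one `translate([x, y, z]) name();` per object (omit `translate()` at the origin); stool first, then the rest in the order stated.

stool();
translate([545, 0, 0]) bench();
translate([0, 0, 436]) picture_frame();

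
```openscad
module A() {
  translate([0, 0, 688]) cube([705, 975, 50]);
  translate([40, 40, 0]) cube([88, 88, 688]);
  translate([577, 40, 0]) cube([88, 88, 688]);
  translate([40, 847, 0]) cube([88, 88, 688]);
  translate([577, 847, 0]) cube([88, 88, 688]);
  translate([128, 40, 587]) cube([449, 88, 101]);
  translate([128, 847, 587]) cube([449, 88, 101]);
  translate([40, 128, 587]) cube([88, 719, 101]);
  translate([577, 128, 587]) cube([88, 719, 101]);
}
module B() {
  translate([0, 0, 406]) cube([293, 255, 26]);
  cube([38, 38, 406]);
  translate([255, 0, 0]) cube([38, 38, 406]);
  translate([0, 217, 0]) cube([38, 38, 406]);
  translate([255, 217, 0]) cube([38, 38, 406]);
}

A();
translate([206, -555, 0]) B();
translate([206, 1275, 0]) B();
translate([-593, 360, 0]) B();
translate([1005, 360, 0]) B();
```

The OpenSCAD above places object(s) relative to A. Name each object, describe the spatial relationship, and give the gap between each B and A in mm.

A is a table. B is a stool. Four stools sit around the table at the −y, +y, −x, +x sides. The gap between each stool and the table is 300 mm.

Each stool's nearest face is 300 mm from the table's bounding box.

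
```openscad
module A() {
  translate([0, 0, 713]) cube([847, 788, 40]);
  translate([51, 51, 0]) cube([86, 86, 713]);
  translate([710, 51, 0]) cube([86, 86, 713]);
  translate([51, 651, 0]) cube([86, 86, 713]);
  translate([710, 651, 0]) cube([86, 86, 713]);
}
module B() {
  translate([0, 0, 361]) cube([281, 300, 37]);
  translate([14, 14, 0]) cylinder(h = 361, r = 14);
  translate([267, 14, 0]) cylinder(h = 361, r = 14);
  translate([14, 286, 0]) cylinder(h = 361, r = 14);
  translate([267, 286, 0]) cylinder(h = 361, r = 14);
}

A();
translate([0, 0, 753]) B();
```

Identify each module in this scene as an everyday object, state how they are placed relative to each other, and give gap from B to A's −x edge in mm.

The stool's min-x is at 0; the table's min-x is 0; gap = 0 mm.

A is a table. B is a stool. The stool is on top of the table. The gap from the stool to the table's −x edge is 0 mm.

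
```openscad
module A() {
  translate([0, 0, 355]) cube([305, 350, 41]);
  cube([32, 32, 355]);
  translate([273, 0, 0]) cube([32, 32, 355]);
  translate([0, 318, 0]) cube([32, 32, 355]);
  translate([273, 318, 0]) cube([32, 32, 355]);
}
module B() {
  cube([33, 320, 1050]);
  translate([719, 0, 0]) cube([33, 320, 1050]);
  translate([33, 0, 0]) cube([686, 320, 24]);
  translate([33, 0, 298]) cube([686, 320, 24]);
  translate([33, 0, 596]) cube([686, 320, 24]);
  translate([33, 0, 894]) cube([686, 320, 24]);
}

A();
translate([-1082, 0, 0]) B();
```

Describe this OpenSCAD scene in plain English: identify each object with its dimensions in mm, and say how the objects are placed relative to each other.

A is a simple wooden stool: a rectangular seat 305 mm (x) by 350 mm (y), 41 mm thick, top face at z = 396 mm, on four square legs, each 32×32 mm in cross-section. The legs rest on z = 0, each flush with a corner of the seat.

B is an open bookshelf. Two side panels, each 33 mm thick, 320 mm deep and 1050 mm tall, stand 752 mm apart (outside-to-outside). Between them sit 4 shelves, each 24 mm thick and 320 mm deep, spanning the full gap between the sides. The bottom shelf rests on the floor (its underside at z = 0) and the clear gap between one shelf's top and the next shelf's underside is 274 mm.

The bookshelf is on the floor beside the stool on its −x side.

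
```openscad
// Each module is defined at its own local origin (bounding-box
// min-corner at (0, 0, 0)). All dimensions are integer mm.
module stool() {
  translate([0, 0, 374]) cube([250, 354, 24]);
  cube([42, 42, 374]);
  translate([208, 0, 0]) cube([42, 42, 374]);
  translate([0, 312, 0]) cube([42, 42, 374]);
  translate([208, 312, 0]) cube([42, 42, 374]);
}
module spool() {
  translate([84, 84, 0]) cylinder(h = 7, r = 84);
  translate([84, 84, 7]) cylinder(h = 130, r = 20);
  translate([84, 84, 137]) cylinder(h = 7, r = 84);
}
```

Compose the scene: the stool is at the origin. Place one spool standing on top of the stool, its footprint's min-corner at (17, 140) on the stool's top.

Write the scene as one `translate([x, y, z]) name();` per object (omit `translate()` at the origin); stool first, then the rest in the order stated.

stool();
translate([17, 140, 398]) spool();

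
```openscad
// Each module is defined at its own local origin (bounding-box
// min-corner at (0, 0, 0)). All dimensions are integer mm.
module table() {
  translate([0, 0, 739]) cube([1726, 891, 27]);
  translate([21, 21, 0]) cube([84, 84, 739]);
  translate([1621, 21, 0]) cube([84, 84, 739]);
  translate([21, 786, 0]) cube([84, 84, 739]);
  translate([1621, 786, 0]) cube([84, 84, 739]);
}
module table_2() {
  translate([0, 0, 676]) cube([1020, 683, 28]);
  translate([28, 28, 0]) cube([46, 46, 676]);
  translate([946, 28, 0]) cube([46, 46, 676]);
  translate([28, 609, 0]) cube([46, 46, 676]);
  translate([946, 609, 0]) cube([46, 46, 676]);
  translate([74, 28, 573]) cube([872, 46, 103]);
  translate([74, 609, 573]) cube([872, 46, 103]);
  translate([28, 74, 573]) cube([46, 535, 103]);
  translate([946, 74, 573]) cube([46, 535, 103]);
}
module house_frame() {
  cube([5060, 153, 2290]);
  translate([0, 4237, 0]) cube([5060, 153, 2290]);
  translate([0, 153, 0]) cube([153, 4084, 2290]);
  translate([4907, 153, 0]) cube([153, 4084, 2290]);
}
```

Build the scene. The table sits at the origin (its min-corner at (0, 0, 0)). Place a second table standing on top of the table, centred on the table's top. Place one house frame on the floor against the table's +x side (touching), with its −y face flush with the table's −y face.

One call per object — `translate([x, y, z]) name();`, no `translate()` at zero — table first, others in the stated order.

table();
translate([353, 104, 766]) table_2();
translate([1726, 0, 0]) house_frame();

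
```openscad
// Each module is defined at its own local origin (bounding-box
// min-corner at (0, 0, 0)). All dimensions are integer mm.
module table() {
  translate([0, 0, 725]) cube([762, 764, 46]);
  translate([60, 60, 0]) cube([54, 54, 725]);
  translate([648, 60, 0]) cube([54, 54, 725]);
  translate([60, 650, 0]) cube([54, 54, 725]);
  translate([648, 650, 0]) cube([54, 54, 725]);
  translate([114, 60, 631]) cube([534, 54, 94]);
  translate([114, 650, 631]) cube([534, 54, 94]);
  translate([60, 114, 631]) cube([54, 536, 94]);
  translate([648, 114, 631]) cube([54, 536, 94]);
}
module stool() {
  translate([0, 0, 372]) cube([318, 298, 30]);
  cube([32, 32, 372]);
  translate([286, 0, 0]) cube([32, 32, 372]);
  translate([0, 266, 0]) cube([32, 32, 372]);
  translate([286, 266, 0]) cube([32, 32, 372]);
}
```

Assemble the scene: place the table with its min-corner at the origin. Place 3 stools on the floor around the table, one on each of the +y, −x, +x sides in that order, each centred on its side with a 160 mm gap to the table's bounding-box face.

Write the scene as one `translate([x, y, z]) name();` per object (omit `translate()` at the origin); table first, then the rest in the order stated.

table();
translate([222, 924, 0]) stool();
translate([-478, 233, 0]) stool();
translate([922, 233, 0]) stool();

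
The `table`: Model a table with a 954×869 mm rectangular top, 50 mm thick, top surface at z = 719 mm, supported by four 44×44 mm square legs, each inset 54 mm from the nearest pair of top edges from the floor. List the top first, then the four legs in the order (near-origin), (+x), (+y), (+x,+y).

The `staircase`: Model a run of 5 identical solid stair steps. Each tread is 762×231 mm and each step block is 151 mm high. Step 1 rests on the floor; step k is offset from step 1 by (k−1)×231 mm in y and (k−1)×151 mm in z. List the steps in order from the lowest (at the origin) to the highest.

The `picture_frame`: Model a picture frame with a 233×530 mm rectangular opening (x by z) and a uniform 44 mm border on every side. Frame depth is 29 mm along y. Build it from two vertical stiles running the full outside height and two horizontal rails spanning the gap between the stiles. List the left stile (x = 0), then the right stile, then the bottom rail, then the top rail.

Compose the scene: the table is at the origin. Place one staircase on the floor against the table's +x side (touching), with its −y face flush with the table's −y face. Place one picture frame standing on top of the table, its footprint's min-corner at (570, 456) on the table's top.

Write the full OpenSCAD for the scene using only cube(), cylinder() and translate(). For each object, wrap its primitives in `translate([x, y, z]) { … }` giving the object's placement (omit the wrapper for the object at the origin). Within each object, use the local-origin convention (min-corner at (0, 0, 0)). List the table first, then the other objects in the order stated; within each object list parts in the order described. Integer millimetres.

translate([0, 0, 669]) cube([954, 869, 50]);
translate([54, 54, 0]) cube([44, 44, 669]);
translate([856, 54, 0]) cube([44, 44, 669]);
translate([54, 771, 0]) cube([44, 44, 669]);
translate([856, 771, 0]) cube([44, 44, 669]);
translate([954, 0, 0]) {
  cube([762, 231, 151]);
  translate([0, 231, 151]) cube([762, 231, 151]);
  translate([0, 462, 302]) cube([762, 231, 151]);
  translate([0, 693, 453]) cube([762, 231, 151]);
  translate([0, 924, 604]) cube([762, 231, 151]);
}
translate([570, 456, 719]) {
  cube([44, 29, 618]);
  translate([277, 0, 0]) cube([44, 29, 618]);
  translate([44, 0, 0]) cube([233, 29, 44]);
  translate([44, 0, 574]) cube([233, 29, 44]);
}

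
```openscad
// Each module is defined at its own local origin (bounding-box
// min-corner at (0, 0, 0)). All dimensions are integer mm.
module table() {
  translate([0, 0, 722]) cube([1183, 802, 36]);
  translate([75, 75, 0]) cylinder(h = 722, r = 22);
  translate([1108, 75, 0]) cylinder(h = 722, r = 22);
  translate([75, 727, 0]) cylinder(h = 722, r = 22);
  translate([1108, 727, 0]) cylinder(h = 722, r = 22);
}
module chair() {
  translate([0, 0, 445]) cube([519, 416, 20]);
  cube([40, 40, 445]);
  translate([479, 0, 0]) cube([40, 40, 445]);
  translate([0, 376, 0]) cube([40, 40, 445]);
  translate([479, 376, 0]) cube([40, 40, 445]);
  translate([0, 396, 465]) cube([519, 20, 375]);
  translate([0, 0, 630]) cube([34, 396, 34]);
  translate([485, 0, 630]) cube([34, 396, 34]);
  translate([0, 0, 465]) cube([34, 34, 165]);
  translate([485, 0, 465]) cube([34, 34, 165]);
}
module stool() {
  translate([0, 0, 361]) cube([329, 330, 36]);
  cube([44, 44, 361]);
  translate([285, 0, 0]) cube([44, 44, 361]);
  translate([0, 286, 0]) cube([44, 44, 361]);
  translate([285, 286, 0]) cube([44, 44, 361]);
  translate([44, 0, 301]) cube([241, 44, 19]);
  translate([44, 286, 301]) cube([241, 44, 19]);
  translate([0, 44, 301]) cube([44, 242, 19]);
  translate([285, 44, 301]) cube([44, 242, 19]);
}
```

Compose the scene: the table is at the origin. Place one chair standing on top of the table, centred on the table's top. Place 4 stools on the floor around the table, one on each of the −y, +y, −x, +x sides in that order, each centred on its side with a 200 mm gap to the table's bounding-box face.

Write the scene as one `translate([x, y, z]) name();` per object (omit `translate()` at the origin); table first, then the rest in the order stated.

table();
translate([332, 193, 758]) chair();
translate([427, -530, 0]) stool();
translate([427, 1002, 0]) stool();
translate([-529, 236, 0]) stool();
translate([1383, 236, 0]) stool();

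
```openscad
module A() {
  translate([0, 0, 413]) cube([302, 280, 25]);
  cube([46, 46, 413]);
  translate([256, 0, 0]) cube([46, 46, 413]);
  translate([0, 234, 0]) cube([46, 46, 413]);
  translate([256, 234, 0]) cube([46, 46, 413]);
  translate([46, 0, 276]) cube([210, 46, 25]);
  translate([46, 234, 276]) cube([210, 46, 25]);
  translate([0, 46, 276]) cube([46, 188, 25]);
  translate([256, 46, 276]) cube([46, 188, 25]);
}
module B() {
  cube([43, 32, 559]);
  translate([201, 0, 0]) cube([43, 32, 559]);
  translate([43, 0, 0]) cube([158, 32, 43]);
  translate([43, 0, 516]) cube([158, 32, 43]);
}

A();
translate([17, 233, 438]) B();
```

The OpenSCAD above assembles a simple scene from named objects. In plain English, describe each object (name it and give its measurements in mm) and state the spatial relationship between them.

A is a four-legged stool. The seat is a 302×280×25 mm slab whose top surface is at z = 438 mm; four square legs, each 46×46 mm in cross-section, run from the floor (z = 0) to the underside of the seat, each flush with a corner of the seat. Four stretchers, 46 mm wide and 25 mm tall, connect adjacent legs with their undersides at z = 276 mm, each running between the inner faces of the legs it joins and aligned with the legs' outer faces on the other axis.

B is a rectangular picture frame lying in the x–z plane (depth along y). The opening is 158 mm wide (x) by 473 mm tall (z), surrounded by a border 43 mm wide on all four sides. The frame is 32 mm deep and is made of two full-height vertical stiles with two horizontal rails fitted between them.

The picture frame is on top of the stool.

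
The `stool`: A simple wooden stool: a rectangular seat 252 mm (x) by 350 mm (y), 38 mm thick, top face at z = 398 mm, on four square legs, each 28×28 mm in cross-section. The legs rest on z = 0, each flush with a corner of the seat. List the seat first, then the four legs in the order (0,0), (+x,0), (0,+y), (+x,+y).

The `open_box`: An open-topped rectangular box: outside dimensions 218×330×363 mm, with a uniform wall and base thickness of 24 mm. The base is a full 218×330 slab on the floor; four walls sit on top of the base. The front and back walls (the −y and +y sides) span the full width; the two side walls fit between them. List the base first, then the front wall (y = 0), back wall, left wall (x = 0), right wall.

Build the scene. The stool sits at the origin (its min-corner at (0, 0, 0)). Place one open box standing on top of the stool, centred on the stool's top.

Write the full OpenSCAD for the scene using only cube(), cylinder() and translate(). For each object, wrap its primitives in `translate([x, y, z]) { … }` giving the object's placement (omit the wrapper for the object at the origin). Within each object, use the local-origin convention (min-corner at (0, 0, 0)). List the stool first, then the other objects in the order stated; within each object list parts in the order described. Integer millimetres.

translate([0, 0, 360]) cube([252, 350, 38]);
cube([28, 28, 360]);
translate([224, 0, 0]) cube([28, 28, 360]);
translate([0, 322, 0]) cube([28, 28, 360]);
translate([224, 322, 0]) cube([28, 28, 360]);
translate([17, 10, 398]) {
  cube([218, 330, 24]);
  translate([0, 0, 24]) cube([218, 24, 339]);
  translate([0, 306, 24]) cube([218, 24, 339]);
  translate([0, 24, 24]) cube([24, 282, 339]);
  translate([194, 24, 24]) cube([24, 282, 339]);
}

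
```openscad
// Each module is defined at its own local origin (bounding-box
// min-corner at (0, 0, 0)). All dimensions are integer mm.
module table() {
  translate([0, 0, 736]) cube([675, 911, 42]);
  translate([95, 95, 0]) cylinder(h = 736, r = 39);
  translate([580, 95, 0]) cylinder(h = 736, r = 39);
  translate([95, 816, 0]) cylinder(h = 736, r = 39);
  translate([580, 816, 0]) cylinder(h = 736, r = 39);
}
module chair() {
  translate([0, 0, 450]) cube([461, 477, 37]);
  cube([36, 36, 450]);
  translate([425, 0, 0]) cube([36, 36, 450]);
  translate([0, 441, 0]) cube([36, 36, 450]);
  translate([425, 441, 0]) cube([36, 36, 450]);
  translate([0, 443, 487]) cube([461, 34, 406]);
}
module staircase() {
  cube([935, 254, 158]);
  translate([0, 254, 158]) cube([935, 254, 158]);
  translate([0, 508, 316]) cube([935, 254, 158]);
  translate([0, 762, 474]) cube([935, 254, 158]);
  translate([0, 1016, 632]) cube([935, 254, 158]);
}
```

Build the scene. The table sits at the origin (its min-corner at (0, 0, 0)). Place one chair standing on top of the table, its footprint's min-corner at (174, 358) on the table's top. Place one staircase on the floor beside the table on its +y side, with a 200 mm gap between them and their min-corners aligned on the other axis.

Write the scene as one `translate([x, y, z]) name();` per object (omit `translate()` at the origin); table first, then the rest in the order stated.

table();
translate([174, 358, 778]) chair();
translate([0, 1111, 0]) staircase();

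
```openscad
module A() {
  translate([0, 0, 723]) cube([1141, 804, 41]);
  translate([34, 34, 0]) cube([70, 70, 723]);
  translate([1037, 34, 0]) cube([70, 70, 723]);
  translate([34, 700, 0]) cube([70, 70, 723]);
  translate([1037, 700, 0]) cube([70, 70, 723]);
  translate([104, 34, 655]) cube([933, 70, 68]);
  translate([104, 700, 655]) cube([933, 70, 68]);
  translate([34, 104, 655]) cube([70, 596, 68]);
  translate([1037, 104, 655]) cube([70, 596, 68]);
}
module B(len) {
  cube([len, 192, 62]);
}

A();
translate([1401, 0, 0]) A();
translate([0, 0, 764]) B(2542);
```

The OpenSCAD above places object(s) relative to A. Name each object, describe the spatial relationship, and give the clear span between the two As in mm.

A is a table. B is a beam. A beam spans the tops of two tables. The clear span between the two tables is 260 mm.

Second table starts at x = 1401; first ends at x = 1141; clear span = 1401 − 1141 = 260 mm.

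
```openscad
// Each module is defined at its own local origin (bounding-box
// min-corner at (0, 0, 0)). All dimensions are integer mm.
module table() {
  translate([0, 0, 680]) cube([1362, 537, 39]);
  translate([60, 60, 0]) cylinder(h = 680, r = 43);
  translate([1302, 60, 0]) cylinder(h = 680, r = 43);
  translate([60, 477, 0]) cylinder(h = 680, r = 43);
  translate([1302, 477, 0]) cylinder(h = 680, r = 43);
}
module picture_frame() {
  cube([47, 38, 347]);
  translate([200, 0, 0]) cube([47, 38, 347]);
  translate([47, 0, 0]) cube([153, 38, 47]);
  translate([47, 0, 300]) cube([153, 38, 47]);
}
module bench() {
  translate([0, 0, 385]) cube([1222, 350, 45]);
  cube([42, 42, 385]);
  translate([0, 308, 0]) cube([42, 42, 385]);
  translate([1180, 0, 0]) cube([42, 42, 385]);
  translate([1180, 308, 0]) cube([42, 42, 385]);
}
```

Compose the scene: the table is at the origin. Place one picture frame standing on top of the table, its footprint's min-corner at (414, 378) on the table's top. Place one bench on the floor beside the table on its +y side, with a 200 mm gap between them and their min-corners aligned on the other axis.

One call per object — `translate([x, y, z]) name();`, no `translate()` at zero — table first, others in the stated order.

table();
translate([414, 378, 719]) picture_frame();
translate([0, 737, 0]) bench();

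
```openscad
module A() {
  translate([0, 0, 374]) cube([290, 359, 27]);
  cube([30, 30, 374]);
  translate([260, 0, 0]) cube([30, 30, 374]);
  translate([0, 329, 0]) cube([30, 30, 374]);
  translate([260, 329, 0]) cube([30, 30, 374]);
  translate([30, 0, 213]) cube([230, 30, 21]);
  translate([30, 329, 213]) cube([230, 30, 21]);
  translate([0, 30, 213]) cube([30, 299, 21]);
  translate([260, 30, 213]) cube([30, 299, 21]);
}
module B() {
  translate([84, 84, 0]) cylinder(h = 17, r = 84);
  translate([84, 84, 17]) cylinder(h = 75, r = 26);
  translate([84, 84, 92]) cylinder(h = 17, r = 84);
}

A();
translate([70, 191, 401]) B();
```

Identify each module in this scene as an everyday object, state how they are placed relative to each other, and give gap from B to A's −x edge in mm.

The spool's min-x is at 70; the stool's min-x is 0; gap = 70 mm.

A is a stool. B is a spool. The spool is on top of the stool. The gap from the spool to the stool's −x edge is 70 mm.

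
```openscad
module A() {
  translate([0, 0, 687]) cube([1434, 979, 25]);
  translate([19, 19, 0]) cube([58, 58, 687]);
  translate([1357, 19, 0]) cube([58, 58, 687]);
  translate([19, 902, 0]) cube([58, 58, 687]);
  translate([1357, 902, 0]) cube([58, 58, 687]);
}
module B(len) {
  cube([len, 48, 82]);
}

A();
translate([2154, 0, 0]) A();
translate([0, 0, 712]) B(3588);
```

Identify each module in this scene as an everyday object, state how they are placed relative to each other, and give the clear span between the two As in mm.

A is a table. B is a beam. A beam spans the tops of two tables. The clear span between the two tables is 720 mm.

Second table starts at x = 2154; first ends at x = 1434; clear span = 2154 − 1434 = 720 mm.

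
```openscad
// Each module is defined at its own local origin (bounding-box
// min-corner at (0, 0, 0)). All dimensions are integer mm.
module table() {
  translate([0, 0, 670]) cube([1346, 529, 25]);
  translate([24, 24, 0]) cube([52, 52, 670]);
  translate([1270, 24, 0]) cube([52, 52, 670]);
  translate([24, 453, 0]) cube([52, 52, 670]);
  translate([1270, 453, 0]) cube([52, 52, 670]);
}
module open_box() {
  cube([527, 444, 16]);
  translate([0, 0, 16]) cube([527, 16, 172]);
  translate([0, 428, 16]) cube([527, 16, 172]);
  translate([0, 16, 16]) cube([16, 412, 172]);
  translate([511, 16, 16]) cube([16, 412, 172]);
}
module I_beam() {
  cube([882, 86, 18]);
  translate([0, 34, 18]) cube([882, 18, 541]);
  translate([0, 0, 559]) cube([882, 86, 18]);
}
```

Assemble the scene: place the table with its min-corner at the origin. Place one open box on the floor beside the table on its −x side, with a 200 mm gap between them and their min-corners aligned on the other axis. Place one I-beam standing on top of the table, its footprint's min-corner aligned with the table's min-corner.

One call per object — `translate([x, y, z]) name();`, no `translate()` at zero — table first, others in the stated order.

table();
translate([-727, 0, 0]) open_box();
translate([0, 0, 695]) I_beam();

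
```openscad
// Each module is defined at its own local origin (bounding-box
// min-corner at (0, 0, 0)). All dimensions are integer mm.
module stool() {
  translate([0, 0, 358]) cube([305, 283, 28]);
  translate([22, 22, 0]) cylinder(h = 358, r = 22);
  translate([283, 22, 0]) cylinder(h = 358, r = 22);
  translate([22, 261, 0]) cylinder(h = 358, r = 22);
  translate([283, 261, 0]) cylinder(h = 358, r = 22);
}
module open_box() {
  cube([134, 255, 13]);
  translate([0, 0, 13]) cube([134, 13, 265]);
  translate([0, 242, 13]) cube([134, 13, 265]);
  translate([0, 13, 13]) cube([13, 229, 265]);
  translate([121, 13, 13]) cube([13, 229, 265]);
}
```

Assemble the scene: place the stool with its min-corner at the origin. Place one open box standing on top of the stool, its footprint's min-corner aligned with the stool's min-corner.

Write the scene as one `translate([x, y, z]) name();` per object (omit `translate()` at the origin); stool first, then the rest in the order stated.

stool();
translate([0, 0, 386]) open_box();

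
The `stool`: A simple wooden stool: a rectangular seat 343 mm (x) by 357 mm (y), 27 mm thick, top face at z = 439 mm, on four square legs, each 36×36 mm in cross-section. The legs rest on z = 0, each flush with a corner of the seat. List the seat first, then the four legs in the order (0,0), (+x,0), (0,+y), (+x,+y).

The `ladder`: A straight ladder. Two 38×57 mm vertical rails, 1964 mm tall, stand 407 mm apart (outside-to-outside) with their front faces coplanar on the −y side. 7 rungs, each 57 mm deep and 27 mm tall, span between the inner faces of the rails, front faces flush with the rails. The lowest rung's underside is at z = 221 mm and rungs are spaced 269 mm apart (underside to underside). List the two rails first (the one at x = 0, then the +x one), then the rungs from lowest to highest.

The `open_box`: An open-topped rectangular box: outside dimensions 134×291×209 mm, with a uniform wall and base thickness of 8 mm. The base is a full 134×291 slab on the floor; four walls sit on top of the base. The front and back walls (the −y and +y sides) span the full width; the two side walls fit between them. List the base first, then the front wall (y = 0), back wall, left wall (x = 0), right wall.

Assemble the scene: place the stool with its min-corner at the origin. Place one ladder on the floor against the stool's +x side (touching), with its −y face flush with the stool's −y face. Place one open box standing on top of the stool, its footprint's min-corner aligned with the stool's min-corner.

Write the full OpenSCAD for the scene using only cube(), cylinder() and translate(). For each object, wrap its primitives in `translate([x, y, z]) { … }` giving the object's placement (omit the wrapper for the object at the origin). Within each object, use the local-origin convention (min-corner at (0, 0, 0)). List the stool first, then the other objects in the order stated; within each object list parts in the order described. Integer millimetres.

translate([0, 0, 412]) cube([343, 357, 27]);
cube([36, 36, 412]);
translate([307, 0, 0]) cube([36, 36, 412]);
translate([0, 321, 0]) cube([36, 36, 412]);
translate([307, 321, 0]) cube([36, 36, 412]);
translate([343, 0, 0]) {
  cube([38, 57, 1964]);
  translate([369, 0, 0]) cube([38, 57, 1964]);
  translate([38, 0, 221]) cube([331, 57, 27]);
  translate([38, 0, 490]) cube([331, 57, 27]);
  translate([38, 0, 759]) cube([331, 57, 27]);
  translate([38, 0, 1028]) cube([331, 57, 27]);
  translate([38, 0, 1297]) cube([331, 57, 27]);
  translate([38, 0, 1566]) cube([331, 57, 27]);
  translate([38, 0, 1835]) cube([331, 57, 27]);
}
translate([0, 0, 439]) {
  cube([134, 291, 8]);
  translate([0, 0, 8]) cube([134, 8, 201]);
  translate([0, 283, 8]) cube([134, 8, 201]);
  translate([0, 8, 8]) cube([8, 275, 201]);
  translate([126, 8, 8]) cube([8, 275, 201]);
}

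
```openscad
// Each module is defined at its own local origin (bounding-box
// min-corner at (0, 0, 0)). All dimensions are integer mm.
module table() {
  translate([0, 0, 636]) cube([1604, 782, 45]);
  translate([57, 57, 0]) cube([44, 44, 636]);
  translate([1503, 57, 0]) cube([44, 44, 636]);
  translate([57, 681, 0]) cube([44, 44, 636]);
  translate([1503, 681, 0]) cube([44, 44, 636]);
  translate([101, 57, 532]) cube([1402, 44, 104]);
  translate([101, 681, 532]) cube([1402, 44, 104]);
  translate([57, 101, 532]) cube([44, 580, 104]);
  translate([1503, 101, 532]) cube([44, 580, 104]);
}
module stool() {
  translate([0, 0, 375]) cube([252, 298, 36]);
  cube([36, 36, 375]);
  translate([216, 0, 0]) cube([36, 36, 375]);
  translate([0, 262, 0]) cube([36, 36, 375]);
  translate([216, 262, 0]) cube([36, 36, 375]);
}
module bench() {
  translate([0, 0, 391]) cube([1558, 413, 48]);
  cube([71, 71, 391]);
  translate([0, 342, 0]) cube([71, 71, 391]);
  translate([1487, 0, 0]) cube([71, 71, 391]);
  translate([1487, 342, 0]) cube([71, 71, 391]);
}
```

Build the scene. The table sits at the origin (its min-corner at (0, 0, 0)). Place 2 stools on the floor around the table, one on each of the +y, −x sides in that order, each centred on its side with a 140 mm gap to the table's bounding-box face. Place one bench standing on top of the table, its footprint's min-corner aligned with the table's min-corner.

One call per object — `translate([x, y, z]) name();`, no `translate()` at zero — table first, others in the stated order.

table();
translate([676, 922, 0]) stool();
translate([-392, 242, 0]) stool();
translate([0, 0, 681]) bench();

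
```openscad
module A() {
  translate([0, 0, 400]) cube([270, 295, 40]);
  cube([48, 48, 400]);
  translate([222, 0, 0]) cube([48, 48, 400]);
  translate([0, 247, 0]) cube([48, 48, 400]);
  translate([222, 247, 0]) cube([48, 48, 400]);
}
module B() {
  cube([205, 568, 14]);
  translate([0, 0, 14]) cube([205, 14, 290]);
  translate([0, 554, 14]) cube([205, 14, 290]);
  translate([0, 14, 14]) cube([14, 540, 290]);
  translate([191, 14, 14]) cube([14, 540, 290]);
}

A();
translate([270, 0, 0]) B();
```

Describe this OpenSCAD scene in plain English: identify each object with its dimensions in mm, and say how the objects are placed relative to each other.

A is a four-legged stool. The seat is 270×295 mm, 40 mm thick, top at z = 440 mm. It stands on four square legs, each 48×48 mm in cross-section, from z = 0 to the seat underside, each flush with a corner of the seat.

B is an open-topped rectangular box: outside dimensions 205×568×304 mm, with a uniform wall and base thickness of 14 mm. The base is a full 205×568 slab on the floor; four walls sit on top of the base. The front and back walls (the −y and +y sides) span the full width; the two side walls fit between them.

The open box is against the stool's +x side, with their −y faces flush.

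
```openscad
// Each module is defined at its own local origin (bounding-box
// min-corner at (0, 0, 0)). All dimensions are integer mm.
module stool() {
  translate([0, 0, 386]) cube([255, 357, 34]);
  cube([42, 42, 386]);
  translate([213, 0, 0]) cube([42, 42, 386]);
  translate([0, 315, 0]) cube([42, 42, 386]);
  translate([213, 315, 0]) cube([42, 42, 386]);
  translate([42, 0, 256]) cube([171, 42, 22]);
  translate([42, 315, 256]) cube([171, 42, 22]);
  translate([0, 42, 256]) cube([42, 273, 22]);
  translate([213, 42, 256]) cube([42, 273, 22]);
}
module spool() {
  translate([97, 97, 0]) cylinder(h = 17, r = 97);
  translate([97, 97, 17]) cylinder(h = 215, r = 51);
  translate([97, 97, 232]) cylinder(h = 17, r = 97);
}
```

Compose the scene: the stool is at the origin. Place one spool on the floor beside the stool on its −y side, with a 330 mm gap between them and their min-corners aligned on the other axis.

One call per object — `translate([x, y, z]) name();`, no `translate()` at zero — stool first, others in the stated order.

stool();
translate([0, -524, 0]) spool();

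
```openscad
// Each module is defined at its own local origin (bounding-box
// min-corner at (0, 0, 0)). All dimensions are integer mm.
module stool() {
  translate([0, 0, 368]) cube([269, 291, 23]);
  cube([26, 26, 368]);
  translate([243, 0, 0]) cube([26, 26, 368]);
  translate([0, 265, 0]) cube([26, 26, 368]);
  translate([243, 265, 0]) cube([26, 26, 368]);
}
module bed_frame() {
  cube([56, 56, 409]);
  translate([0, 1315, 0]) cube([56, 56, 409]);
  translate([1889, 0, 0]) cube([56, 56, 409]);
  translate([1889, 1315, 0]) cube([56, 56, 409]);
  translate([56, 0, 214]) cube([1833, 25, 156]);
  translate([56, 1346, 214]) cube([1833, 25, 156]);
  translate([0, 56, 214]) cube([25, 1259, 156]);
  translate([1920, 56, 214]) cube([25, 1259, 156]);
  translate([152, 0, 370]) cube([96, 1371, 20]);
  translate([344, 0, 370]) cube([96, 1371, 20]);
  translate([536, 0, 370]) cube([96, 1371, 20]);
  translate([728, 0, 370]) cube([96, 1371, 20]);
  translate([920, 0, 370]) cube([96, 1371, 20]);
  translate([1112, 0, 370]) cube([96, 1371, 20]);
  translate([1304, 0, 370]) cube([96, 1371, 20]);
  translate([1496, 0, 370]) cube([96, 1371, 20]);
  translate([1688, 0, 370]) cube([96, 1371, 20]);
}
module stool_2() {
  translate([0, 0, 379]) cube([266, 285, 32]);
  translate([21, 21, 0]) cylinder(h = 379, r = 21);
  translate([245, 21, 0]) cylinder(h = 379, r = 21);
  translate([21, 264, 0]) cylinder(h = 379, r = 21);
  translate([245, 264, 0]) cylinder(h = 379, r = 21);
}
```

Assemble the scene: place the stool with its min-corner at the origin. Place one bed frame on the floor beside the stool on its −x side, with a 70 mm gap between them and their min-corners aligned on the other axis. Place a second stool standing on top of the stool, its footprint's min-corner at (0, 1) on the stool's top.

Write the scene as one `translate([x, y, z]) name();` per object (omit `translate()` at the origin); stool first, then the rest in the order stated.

stool();
translate([-2015, 0, 0]) bed_frame();
translate([0, 1, 391]) stool_2();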